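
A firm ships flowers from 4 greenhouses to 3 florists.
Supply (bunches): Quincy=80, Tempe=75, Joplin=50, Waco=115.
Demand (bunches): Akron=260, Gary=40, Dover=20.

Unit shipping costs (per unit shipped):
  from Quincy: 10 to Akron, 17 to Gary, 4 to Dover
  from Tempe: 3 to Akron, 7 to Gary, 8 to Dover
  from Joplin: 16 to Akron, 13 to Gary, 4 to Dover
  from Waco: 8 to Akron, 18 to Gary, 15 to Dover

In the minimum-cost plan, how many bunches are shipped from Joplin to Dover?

10

The minimum-cost plan:
  Quincy→Akron: 70 × 10 = 700
  Quincy→Dover: 10 × 4 = 40
  Tempe→Akron: 75 × 3 = 225
  Joplin→Gary: 40 × 13 = 520
  Joplin→Dover: 10 × 4 = 40
  Waco→Akron: 115 × 8 = 920
Total cost = 2445.
So Joplin→Dover carries 10 bunches.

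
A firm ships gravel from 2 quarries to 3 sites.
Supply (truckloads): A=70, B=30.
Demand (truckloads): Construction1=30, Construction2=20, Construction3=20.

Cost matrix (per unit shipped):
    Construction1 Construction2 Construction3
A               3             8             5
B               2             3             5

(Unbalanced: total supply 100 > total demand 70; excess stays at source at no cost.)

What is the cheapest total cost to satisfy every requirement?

240

One minimum-cost allocation:
  A to Construction1: 20 truckloads
  A to Construction3: 20 truckloads
  B to Construction1: 10 truckloads
  B to Construction2: 20 truckloads
Total cost = 240.
(Supply check: A ships 40; B ships 30.)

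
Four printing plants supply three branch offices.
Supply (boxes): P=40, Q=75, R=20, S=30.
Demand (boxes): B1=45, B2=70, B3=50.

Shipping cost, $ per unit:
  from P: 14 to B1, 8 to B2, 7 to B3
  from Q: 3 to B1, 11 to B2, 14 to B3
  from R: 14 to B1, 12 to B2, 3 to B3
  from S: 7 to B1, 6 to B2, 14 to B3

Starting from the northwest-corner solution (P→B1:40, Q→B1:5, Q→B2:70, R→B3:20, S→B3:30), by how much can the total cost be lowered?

830

Current plan cost = 40·14 + 5·3 + 70·11 + 20·3 + 30·14 = $1825.
Optimal plan:
  P–B2: 10 × $8 = $80
  P–B3: 30 × $7 = $210
  Q–B1: 45 × $3 = $135
  Q–B2: 30 × $11 = $330
  R–B3: 20 × $3 = $60
  S–B2: 30 × $6 = $180
Optimal cost = $995.
Saving = 1825 − 995 = $830.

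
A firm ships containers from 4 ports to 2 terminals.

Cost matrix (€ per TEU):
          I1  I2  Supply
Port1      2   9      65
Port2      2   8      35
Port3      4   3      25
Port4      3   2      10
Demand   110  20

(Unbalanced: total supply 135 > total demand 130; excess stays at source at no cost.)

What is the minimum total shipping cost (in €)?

290

One minimum-cost allocation:
  Port1 to I1: 65 × €2 = €130
  Port2 to I1: 35 × €2 = €70
  Port3 to I1: 10 × €4 = €40
  Port3 to I2: 10 × €3 = €30
  Port4 to I2: 10 × €2 = €20
Total = 130 + 70 + 40 + 30 + 20 = €290.
(Supply check: Port1 ships 65; Port2 ships 35; Port3 ships 20; Port4 ships 10.)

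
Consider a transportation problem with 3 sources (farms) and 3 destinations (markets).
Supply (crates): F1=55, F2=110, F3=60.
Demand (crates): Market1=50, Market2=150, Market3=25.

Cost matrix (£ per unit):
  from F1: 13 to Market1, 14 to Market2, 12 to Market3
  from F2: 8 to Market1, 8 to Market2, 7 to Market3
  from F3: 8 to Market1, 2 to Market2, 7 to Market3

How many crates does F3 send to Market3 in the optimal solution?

The minimum-cost plan:
  F1→Market1: 30 × £13 = £390
  F1→Market3: 25 × £12 = £300
  F2→Market1: 20 × £8 = £160
  F2→Market2: 90 × £8 = £720
  F3→Market2: 60 × £2 = £120
Total cost = £1690.
The route F3→Market3 is not used.

0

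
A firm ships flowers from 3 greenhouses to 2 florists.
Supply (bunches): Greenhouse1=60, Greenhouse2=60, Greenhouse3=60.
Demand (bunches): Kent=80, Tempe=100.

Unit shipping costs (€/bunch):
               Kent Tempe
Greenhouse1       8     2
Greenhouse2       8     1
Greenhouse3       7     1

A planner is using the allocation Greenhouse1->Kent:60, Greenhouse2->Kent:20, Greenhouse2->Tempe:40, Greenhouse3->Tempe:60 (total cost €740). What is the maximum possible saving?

Current plan cost = 60·8 + 20·8 + 40·1 + 60·1 = €740.
Optimal plan:
  Greenhouse1 to Kent: 60 × €8 = €480
  Greenhouse2 to Tempe: 60 × €1 = €60
  Greenhouse3 to Kent: 20 × €7 = €140
  Greenhouse3 to Tempe: 40 × €1 = €40
Optimal cost = €720.
Saving = 740 − 720 = €20.

20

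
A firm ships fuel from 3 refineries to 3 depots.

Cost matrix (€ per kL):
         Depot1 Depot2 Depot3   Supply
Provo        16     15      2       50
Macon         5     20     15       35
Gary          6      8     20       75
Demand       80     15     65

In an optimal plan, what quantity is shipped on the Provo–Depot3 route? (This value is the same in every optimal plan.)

The minimum-cost plan:
  Provo–Depot3: 50 × €2 = €100
  Macon–Depot1: 20 × €5 = €100
  Macon–Depot3: 15 × €15 = €225
  Gary–Depot1: 60 × €6 = €360
  Gary–Depot2: 15 × €8 = €120
Total cost = €905.
So Provo→Depot3 carries 50 kL.

50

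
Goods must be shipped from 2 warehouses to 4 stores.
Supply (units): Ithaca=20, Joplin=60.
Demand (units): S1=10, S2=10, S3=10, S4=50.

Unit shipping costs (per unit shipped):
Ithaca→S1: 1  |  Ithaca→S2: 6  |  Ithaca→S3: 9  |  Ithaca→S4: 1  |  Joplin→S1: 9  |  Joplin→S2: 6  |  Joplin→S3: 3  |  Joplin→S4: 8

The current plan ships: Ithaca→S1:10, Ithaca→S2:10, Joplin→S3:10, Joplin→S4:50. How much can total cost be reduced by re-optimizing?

70

Current plan cost = 10·1 + 10·6 + 10·3 + 50·8 = 500.
Optimal plan:
  Ithaca->S1: 10 units
  Ithaca->S4: 10 units
  Joplin->S2: 10 units
  Joplin->S3: 10 units
  Joplin->S4: 40 units
Optimal cost = 430.
Saving = 500 − 430 = 70.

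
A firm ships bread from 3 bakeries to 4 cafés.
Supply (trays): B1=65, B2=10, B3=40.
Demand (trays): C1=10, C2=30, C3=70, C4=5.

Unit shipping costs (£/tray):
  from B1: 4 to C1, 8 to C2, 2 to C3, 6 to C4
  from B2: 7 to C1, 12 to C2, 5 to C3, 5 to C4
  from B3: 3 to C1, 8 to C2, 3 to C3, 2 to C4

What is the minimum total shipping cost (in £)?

450

Optimal allocation:
  B1 to C2: 5 × £8 = £40
  B1 to C3: 60 × £2 = £120
  B2 to C3: 10 × £5 = £50
  B3 to C1: 10 × £3 = £30
  B3 to C2: 25 × £8 = £200
  B3 to C4: 5 × £2 = £10
Total = 40 + 120 + 50 + 30 + 200 + 10 = £450.
(Supply check: B1 ships 65; B2 ships 10; B3 ships 40.)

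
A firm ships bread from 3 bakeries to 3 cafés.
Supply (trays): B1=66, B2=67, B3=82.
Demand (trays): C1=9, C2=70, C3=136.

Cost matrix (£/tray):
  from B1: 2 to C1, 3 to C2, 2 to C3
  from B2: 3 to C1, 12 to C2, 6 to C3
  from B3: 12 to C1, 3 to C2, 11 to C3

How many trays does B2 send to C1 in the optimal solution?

Optimal shipments:
  B1–C3: 66 × £2 = £132
  B2–C1: 9 × £3 = £27
  B2–C3: 58 × £6 = £348
  B3–C2: 70 × £3 = £210
  B3–C3: 12 × £11 = £132
Total cost = £849.
So B2→C1 carries 9 trays.

9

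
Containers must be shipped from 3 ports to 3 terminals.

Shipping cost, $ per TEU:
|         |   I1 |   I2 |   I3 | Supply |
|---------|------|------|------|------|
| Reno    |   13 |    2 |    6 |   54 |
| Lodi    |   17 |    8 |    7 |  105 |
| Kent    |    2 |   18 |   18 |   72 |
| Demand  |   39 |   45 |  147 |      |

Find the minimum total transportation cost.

1551

Optimal allocation:
  Reno to I2: 45 × $2 = $90
  Reno to I3: 9 × $6 = $54
  Lodi to I3: 105 × $7 = $735
  Kent to I1: 39 × $2 = $78
  Kent to I3: 33 × $18 = $594
Total = 90 + 54 + 735 + 78 + 594 = $1551.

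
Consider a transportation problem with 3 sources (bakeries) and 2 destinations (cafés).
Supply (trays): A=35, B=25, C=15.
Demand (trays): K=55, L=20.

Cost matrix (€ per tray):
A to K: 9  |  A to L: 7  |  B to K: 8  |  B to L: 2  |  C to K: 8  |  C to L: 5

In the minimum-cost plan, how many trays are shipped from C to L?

0

Optimal shipments:
  A->K: 35 trays
  B->K: 5 trays
  B->L: 20 trays
  C->K: 15 trays
Total cost = €515.
The route C→L is not used.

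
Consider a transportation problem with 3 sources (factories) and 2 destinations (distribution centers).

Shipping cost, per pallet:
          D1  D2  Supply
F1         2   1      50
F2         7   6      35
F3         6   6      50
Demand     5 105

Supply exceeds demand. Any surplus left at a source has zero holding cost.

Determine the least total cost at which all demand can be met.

An optimal shipping plan:
  F1–D2: 50 × 1 = 50
  F2–D2: 10 × 6 = 60
  F3–D1: 5 × 6 = 30
  F3–D2: 45 × 6 = 270
Total = 50 + 60 + 30 + 270 = 410.

410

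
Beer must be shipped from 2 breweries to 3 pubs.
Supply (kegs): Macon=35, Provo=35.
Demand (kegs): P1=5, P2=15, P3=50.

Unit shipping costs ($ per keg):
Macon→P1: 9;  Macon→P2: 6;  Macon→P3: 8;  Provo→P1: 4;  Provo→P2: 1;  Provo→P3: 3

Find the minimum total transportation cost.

360

An optimal shipping plan:
  Macon->P1: 5 × $9 = $45
  Macon->P2: 15 × $6 = $90
  Macon->P3: 15 × $8 = $120
  Provo->P3: 35 × $3 = $105
Total = 45 + 90 + 120 + 105 = $360.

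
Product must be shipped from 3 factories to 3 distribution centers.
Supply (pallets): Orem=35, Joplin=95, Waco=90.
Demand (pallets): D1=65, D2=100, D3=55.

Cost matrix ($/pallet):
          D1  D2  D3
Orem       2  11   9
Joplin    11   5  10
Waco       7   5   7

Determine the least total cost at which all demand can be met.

1165

One minimum-cost allocation:
  Orem->D1: 35 × $2 = $70
  Joplin->D2: 95 × $5 = $475
  Waco->D1: 30 × $7 = $210
  Waco->D2: 5 × $5 = $25
  Waco->D3: 55 × $7 = $385
Total = 70 + 475 + 210 + 25 + 385 = $1165.
(Supply check: Orem ships 35; Joplin ships 95; Waco ships 90.)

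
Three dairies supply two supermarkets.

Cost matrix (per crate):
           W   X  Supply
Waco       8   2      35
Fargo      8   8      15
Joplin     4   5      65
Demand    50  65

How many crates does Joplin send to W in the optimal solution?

50

Solving gives:
  Waco→X: 35 × 2 = 70
  Fargo→X: 15 × 8 = 120
  Joplin→W: 50 × 4 = 200
  Joplin→X: 15 × 5 = 75
Total cost = 465.
So Joplin→W carries 50 crates.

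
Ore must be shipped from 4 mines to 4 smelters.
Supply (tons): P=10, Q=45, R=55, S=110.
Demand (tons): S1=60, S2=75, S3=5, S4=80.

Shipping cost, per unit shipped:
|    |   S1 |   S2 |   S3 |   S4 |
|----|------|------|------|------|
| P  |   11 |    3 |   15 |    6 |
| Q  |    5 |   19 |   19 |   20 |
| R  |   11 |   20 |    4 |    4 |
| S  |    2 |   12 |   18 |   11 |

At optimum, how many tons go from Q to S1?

Solving gives:
  P to S2: 10 × 3 = 30
  Q to S1: 45 × 5 = 225
  R to S3: 5 × 4 = 20
  R to S4: 50 × 4 = 200
  S to S1: 15 × 2 = 30
  S to S2: 65 × 12 = 780
  S to S4: 30 × 11 = 330
Total cost = 1615.
So Q→S1 carries 45 tons.

45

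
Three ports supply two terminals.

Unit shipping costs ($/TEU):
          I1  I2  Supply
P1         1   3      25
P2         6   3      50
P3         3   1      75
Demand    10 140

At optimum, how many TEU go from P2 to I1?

Optimal shipments:
  P1->I1: 10 TEU
  P1->I2: 15 TEU
  P2->I2: 50 TEU
  P3->I2: 75 TEU
Total cost = $280.
The route P2→I1 is not used.

0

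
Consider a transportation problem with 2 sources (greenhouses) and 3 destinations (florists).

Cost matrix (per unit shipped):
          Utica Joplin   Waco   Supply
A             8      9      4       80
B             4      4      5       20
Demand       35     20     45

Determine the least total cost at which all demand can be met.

One minimum-cost allocation:
  A to Utica: 35 × 8 = 280
  A to Waco: 45 × 4 = 180
  B to Joplin: 20 × 4 = 80
Total = 280 + 180 + 80 = 540.

540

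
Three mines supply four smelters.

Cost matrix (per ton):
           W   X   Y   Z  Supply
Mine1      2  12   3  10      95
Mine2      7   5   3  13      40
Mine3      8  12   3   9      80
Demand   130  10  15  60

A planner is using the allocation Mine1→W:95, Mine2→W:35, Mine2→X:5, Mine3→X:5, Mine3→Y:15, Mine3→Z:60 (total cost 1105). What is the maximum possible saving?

30

Current plan cost = 95·2 + 35·7 + 5·5 + 5·12 + 15·3 + 60·9 = 1105.
Optimal plan:
  Mine1–W: 95 × 2 = 190
  Mine2–W: 30 × 7 = 210
  Mine2–X: 10 × 5 = 50
  Mine3–W: 5 × 8 = 40
  Mine3–Y: 15 × 3 = 45
  Mine3–Z: 60 × 9 = 540
Optimal cost = 1075.
Saving = 1105 − 1075 = 30.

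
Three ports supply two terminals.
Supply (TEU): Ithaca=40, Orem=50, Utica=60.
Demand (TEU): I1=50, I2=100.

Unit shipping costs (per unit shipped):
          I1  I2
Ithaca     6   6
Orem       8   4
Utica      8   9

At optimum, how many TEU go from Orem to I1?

The minimum-cost plan:
  Ithaca–I2: 40 TEU
  Orem–I2: 50 TEU
  Utica–I1: 50 TEU
  Utica–I2: 10 TEU
Total cost = 930.
The route Orem→I1 is not used.

0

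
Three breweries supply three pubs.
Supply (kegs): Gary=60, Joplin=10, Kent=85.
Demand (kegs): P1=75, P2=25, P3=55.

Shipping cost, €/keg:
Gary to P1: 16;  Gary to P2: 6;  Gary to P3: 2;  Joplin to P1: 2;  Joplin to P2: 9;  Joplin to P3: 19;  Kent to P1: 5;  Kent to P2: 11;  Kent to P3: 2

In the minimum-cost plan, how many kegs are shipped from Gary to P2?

The minimum-cost plan:
  Gary→P2: 25 × €6 = €150
  Gary→P3: 35 × €2 = €70
  Joplin→P1: 10 × €2 = €20
  Kent→P1: 65 × €5 = €325
  Kent→P3: 20 × €2 = €40
Total cost = €605.
So Gary→P2 carries 25 kegs.

25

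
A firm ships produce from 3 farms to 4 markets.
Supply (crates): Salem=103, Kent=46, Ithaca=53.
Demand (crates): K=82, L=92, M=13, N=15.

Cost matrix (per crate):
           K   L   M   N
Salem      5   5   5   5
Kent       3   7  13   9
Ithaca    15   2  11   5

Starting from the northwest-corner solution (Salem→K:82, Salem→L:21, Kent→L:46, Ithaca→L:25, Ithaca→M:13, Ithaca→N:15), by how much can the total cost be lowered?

346

Current plan cost = 82·5 + 21·5 + 46·7 + 25·2 + 13·11 + 15·5 = 1105.
Optimal plan:
  Salem to K: 36 × 5 = 180
  Salem to L: 39 × 5 = 195
  Salem to M: 13 × 5 = 65
  Salem to N: 15 × 5 = 75
  Kent to K: 46 × 3 = 138
  Ithaca to L: 53 × 2 = 106
Optimal cost = 759.
Saving = 1105 − 759 = 346.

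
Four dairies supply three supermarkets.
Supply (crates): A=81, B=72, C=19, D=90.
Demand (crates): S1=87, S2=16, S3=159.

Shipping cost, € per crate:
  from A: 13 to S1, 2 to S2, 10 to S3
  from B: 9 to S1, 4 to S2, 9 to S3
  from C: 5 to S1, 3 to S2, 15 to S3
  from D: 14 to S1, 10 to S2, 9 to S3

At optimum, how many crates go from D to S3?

90

Optimal shipments:
  A->S2: 16 × €2 = €32
  A->S3: 65 × €10 = €650
  B->S1: 68 × €9 = €612
  B->S3: 4 × €9 = €36
  C->S1: 19 × €5 = €95
  D->S3: 90 × €9 = €810
Total cost = €2235.
So D→S3 carries 90 crates.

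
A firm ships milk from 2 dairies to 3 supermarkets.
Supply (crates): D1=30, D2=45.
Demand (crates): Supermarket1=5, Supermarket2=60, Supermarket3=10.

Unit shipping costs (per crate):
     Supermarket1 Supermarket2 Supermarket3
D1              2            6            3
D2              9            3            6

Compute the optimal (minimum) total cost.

An optimal shipping plan:
  D1->Supermarket1: 5 × 2 = 10
  D1->Supermarket2: 15 × 6 = 90
  D1->Supermarket3: 10 × 3 = 30
  D2->Supermarket2: 45 × 3 = 135
Total = 10 + 90 + 30 + 135 = 265.

265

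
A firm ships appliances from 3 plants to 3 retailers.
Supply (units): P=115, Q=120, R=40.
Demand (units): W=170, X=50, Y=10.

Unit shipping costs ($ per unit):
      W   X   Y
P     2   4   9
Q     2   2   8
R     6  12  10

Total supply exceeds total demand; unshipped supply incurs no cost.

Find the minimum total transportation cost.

520

Optimal allocation:
  P–W: 110 units
  Q–W: 60 units
  Q–X: 50 units
  Q–Y: 10 units
Total cost = $520.
(Supply check: P ships 110; Q ships 120; R ships 0.)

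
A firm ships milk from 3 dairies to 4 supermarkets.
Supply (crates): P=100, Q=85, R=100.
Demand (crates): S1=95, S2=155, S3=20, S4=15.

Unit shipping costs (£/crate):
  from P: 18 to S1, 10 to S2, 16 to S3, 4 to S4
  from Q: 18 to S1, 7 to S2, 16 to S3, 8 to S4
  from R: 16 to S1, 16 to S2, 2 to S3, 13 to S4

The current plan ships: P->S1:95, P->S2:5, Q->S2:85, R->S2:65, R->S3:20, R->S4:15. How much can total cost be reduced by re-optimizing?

685

Current plan cost = 95·18 + 5·10 + 85·7 + 65·16 + 20·2 + 15·13 = £3630.
Optimal plan:
  P to S1: 15 crates
  P to S2: 70 crates
  P to S4: 15 crates
  Q to S2: 85 crates
  R to S1: 80 crates
  R to S3: 20 crates
Optimal cost = £2945.
Saving = 3630 − 2945 = £685.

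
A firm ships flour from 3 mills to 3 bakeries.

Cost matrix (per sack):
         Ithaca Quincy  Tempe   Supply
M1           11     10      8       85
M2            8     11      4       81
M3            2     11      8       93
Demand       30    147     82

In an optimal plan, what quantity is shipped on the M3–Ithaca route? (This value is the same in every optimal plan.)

Optimal shipments:
  M1->Quincy: 85 × 10 = 850
  M2->Tempe: 81 × 4 = 324
  M3->Ithaca: 30 × 2 = 60
  M3->Quincy: 62 × 11 = 682
  M3->Tempe: 1 × 8 = 8
Total cost = 1924.
So M3→Ithaca carries 30 sacks.

30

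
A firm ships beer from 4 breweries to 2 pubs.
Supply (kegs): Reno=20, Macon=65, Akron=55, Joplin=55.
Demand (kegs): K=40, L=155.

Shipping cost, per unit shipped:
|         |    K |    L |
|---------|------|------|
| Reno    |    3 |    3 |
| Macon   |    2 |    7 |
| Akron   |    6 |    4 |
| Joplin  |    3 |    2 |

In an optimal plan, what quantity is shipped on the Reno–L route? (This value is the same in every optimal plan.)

The minimum-cost plan:
  Reno–L: 20 × 3 = 60
  Macon–K: 40 × 2 = 80
  Macon–L: 25 × 7 = 175
  Akron–L: 55 × 4 = 220
  Joplin–L: 55 × 2 = 110
Total cost = 645.
So Reno→L carries 20 kegs.

20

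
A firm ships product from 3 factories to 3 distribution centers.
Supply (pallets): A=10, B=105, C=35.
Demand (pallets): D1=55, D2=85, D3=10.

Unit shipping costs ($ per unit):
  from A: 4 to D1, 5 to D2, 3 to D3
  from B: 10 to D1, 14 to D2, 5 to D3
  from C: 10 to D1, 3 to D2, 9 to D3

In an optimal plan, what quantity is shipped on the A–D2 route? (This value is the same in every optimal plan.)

The minimum-cost plan:
  A–D2: 10 pallets
  B–D1: 55 pallets
  B–D2: 40 pallets
  B–D3: 10 pallets
  C–D2: 35 pallets
Total cost = $1315.
So A→D2 carries 10 pallets.

10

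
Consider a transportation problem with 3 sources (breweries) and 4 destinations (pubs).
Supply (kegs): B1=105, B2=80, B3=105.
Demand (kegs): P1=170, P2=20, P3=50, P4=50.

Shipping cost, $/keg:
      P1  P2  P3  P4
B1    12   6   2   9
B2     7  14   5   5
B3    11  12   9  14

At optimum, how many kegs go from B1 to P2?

The minimum-cost plan:
  B1–P2: 20 × $6 = $120
  B1–P3: 50 × $2 = $100
  B1–P4: 35 × $9 = $315
  B2–P1: 65 × $7 = $455
  B2–P4: 15 × $5 = $75
  B3–P1: 105 × $11 = $1155
Total cost = $2220.
So B1→P2 carries 20 kegs.

20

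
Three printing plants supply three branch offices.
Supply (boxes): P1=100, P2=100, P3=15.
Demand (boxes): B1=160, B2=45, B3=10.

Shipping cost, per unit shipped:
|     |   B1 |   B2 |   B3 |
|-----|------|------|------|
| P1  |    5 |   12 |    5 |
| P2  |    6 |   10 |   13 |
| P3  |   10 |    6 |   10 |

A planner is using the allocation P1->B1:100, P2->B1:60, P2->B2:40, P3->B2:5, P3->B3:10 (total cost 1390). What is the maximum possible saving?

80

Current plan cost = 100·5 + 60·6 + 40·10 + 5·6 + 10·10 = 1390.
Optimal plan:
  P1–B1: 90 × 5 = 450
  P1–B3: 10 × 5 = 50
  P2–B1: 70 × 6 = 420
  P2–B2: 30 × 10 = 300
  P3–B2: 15 × 6 = 90
Optimal cost = 1310.
Saving = 1390 − 1310 = 80.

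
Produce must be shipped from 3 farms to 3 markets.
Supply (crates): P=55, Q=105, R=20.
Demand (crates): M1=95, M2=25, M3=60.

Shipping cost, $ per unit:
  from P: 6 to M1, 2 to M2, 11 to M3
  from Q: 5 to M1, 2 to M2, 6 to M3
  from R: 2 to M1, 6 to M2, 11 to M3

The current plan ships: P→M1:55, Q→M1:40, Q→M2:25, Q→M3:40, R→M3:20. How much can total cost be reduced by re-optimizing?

Current plan cost = 55·6 + 40·5 + 25·2 + 40·6 + 20·11 = $1040.
Optimal plan:
  P->M1: 30 × $6 = $180
  P->M2: 25 × $2 = $50
  Q->M1: 45 × $5 = $225
  Q->M3: 60 × $6 = $360
  R->M1: 20 × $2 = $40
Optimal cost = $855.
Saving = 1040 − 855 = $185.

185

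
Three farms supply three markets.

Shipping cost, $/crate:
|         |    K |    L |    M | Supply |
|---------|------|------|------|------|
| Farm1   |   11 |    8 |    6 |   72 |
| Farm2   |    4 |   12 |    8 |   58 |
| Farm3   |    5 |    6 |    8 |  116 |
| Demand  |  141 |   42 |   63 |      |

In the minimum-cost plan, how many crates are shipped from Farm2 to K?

58

Optimal shipments:
  Farm1→L: 9 × $8 = $72
  Farm1→M: 63 × $6 = $378
  Farm2→K: 58 × $4 = $232
  Farm3→K: 83 × $5 = $415
  Farm3→L: 33 × $6 = $198
Total cost = $1295.
So Farm2→K carries 58 crates.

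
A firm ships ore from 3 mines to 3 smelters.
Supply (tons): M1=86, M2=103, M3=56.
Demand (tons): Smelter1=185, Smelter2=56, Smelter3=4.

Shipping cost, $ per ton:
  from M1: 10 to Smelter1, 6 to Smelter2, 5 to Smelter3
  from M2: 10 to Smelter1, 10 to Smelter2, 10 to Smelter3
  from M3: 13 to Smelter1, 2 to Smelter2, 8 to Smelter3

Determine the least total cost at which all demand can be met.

1982

A cheapest plan:
  M1->Smelter1: 82 × $10 = $820
  M1->Smelter3: 4 × $5 = $20
  M2->Smelter1: 103 × $10 = $1030
  M3->Smelter2: 56 × $2 = $112
Total = 820 + 20 + 1030 + 112 = $1982.
(Supply check: M1 ships 86; M2 ships 103; M3 ships 56.)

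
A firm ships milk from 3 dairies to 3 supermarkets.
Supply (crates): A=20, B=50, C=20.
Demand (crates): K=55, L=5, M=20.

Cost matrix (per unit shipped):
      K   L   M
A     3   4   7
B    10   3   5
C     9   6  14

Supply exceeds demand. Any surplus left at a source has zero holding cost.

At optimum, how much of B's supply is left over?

10

An optimal plan:
  A->K: 20 × 3 = 60
  B->K: 15 × 10 = 150
  B->L: 5 × 3 = 15
  B->M: 20 × 5 = 100
  C->K: 20 × 9 = 180
Total cost = 505.
B ships 40 of its 50, leaving 10.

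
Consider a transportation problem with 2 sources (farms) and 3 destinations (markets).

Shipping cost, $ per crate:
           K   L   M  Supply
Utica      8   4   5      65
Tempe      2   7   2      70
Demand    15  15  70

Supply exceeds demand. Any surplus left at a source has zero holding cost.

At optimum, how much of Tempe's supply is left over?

Minimum-cost shipments:
  Utica->L: 15 × $4 = $60
  Utica->M: 15 × $5 = $75
  Tempe->K: 15 × $2 = $30
  Tempe->M: 55 × $2 = $110
Total cost = $275.
Tempe ships 70 of its 70, leaving 0.

0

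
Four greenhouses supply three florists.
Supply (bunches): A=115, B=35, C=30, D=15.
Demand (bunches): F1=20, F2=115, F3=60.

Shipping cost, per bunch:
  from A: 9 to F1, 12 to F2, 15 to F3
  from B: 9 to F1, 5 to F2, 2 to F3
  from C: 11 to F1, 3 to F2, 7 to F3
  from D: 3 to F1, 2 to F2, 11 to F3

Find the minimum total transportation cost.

1585

An optimal shipping plan:
  A–F1: 20 bunches
  A–F2: 70 bunches
  A–F3: 25 bunches
  B–F3: 35 bunches
  C–F2: 30 bunches
  D–F2: 15 bunches
Total cost = 1585.
(Supply check: A ships 115; B ships 35; C ships 30; D ships 15.)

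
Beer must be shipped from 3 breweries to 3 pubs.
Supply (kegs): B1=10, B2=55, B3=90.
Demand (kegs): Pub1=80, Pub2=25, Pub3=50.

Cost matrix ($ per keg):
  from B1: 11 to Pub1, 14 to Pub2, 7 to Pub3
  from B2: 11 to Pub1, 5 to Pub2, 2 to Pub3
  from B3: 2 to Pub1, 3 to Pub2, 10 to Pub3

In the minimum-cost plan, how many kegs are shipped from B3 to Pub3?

Solving gives:
  B1→Pub3: 10 × $7 = $70
  B2→Pub2: 15 × $5 = $75
  B2→Pub3: 40 × $2 = $80
  B3→Pub1: 80 × $2 = $160
  B3→Pub2: 10 × $3 = $30
Total cost = $415.
The route B3→Pub3 is not used.

0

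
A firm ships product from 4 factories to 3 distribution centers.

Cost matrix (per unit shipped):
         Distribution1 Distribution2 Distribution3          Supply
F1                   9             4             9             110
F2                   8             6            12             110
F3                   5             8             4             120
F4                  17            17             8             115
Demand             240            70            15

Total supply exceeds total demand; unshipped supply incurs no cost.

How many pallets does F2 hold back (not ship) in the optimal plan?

0

An optimal plan:
  F1->Distribution1: 25 pallets
  F1->Distribution2: 70 pallets
  F2->Distribution1: 110 pallets
  F3->Distribution1: 105 pallets
  F3->Distribution3: 15 pallets
Total cost = 1970.
F2 ships 110 of its 110, leaving 0.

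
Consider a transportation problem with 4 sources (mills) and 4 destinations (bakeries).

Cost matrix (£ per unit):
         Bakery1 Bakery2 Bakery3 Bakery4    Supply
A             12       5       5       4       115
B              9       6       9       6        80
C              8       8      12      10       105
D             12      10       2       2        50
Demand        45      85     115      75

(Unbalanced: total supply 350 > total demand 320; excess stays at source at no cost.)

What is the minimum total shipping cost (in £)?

A cheapest plan:
  A→Bakery3: 65 × £5 = £325
  A→Bakery4: 50 × £4 = £200
  B→Bakery2: 55 × £6 = £330
  B→Bakery4: 25 × £6 = £150
  C→Bakery1: 45 × £8 = £360
  C→Bakery2: 30 × £8 = £240
  D→Bakery3: 50 × £2 = £100
Total = 325 + 200 + 330 + 150 + 360 + 240 + 100 = £1705.

1705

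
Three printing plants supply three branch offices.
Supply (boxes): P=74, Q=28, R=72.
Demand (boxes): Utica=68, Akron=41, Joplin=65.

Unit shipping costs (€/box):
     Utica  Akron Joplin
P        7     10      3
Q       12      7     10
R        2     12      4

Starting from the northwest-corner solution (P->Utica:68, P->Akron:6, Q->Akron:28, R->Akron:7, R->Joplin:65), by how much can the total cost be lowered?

Current plan cost = 68·7 + 6·10 + 28·7 + 7·12 + 65·4 = €1076.
Optimal plan:
  P->Akron: 13 boxes
  P->Joplin: 61 boxes
  Q->Akron: 28 boxes
  R->Utica: 68 boxes
  R->Joplin: 4 boxes
Optimal cost = €661.
Saving = 1076 − 661 = €415.

415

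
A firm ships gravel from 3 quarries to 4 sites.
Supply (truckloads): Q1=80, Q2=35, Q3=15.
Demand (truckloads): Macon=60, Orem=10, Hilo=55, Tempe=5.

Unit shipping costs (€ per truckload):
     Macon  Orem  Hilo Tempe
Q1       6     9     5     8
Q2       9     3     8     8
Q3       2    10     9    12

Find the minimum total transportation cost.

705

One minimum-cost allocation:
  Q1 to Macon: 25 × €6 = €150
  Q1 to Hilo: 55 × €5 = €275
  Q2 to Macon: 20 × €9 = €180
  Q2 to Orem: 10 × €3 = €30
  Q2 to Tempe: 5 × €8 = €40
  Q3 to Macon: 15 × €2 = €30
Total = 150 + 275 + 180 + 30 + 40 + 30 = €705.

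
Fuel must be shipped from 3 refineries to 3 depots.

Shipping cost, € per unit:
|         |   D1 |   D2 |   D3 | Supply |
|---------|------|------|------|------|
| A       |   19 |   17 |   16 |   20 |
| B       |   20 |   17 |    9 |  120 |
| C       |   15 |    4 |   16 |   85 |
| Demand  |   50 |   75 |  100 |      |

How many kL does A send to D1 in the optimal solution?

20

The minimum-cost plan:
  A→D1: 20 × €19 = €380
  B→D1: 20 × €20 = €400
  B→D3: 100 × €9 = €900
  C→D1: 10 × €15 = €150
  C→D2: 75 × €4 = €300
Total cost = €2130.
So A→D1 carries 20 kL.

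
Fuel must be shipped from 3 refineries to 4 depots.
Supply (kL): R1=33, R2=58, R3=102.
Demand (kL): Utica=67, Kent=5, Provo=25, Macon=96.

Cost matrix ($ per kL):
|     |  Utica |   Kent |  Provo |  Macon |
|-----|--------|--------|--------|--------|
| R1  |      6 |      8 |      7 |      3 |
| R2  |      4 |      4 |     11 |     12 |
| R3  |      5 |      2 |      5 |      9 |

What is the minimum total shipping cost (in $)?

1078

An optimal shipping plan:
  R1 to Macon: 33 × $3 = $99
  R2 to Utica: 58 × $4 = $232
  R3 to Utica: 9 × $5 = $45
  R3 to Kent: 5 × $2 = $10
  R3 to Provo: 25 × $5 = $125
  R3 to Macon: 63 × $9 = $567
Total = 99 + 232 + 45 + 10 + 125 + 567 = $1078.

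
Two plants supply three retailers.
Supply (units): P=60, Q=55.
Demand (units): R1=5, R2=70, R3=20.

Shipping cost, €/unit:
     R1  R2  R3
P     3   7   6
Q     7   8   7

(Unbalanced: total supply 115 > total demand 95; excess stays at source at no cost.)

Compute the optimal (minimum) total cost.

One minimum-cost allocation:
  P→R1: 5 × €3 = €15
  P→R2: 35 × €7 = €245
  P→R3: 20 × €6 = €120
  Q→R2: 35 × €8 = €280
Total = 15 + 245 + 120 + 280 = €660.

660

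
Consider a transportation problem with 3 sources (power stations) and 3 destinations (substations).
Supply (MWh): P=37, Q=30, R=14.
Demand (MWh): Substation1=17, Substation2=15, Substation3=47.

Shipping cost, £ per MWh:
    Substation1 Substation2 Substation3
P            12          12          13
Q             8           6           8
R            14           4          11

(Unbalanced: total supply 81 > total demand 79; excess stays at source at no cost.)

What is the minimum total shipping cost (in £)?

Optimal allocation:
  P->Substation1: 17 MWh
  P->Substation3: 18 MWh
  Q->Substation2: 1 MWh
  Q->Substation3: 29 MWh
  R->Substation2: 14 MWh
Total cost = £732.
(Supply check: P ships 35; Q ships 30; R ships 14.)

732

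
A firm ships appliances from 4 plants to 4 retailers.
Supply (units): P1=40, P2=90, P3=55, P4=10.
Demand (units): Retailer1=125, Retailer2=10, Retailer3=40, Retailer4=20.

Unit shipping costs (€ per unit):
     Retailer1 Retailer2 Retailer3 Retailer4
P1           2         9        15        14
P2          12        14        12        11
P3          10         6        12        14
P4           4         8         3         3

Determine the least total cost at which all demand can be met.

One minimum-cost allocation:
  P1->Retailer1: 40 × €2 = €80
  P2->Retailer1: 40 × €12 = €480
  P2->Retailer3: 30 × €12 = €360
  P2->Retailer4: 20 × €11 = €220
  P3->Retailer1: 45 × €10 = €450
  P3->Retailer2: 10 × €6 = €60
  P4->Retailer3: 10 × €3 = €30
Total = 80 + 480 + 360 + 220 + 450 + 60 + 30 = €1680.

1680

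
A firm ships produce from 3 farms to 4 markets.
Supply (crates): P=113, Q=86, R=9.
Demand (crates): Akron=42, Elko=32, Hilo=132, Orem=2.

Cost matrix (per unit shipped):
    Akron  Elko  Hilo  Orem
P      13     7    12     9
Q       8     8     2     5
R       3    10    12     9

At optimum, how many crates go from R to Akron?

The minimum-cost plan:
  P–Akron: 33 crates
  P–Elko: 32 crates
  P–Hilo: 46 crates
  P–Orem: 2 crates
  Q–Hilo: 86 crates
  R–Akron: 9 crates
Total cost = 1422.
So R→Akron carries 9 crates.

9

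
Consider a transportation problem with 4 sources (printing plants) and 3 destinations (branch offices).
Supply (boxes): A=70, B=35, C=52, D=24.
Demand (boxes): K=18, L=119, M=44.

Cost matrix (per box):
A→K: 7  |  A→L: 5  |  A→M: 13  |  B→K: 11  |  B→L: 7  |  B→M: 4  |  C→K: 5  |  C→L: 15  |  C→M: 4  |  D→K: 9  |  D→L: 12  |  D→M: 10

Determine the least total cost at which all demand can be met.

1069

Optimal allocation:
  A to L: 70 × 5 = 350
  B to L: 35 × 7 = 245
  C to K: 8 × 5 = 40
  C to M: 44 × 4 = 176
  D to K: 10 × 9 = 90
  D to L: 14 × 12 = 168
Total = 350 + 245 + 40 + 176 + 90 + 168 = 1069.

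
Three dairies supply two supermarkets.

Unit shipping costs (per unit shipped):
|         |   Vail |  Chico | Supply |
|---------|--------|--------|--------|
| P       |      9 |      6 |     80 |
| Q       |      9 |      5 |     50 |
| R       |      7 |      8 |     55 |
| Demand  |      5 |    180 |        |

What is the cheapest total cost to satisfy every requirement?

One minimum-cost allocation:
  P to Chico: 80 × 6 = 480
  Q to Chico: 50 × 5 = 250
  R to Vail: 5 × 7 = 35
  R to Chico: 50 × 8 = 400
Total = 480 + 250 + 35 + 400 = 1165.

1165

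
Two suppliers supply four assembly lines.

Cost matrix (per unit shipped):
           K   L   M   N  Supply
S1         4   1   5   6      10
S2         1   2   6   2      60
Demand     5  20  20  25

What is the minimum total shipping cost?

205

One minimum-cost allocation:
  S1 to M: 10 × 5 = 50
  S2 to K: 5 × 1 = 5
  S2 to L: 20 × 2 = 40
  S2 to M: 10 × 6 = 60
  S2 to N: 25 × 2 = 50
Total = 50 + 5 + 40 + 60 + 50 = 205.
(Supply check: S1 ships 10; S2 ships 60.)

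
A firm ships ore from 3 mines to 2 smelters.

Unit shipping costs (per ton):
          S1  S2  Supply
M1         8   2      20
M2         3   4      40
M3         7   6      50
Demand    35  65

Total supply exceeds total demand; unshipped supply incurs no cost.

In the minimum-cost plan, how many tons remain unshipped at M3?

10

An optimal plan:
  M1->S2: 20 tons
  M2->S1: 35 tons
  M2->S2: 5 tons
  M3->S2: 40 tons
Total cost = 405.
M3 ships 40 of its 50, leaving 10.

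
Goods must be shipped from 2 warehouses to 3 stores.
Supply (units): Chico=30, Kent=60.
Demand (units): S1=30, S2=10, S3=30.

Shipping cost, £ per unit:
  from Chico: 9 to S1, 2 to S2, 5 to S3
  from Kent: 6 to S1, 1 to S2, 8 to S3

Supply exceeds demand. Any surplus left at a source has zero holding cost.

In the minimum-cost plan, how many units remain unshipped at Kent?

Minimum-cost shipments:
  Chico->S3: 30 units
  Kent->S1: 30 units
  Kent->S2: 10 units
Total cost = £340.
Kent ships 40 of its 60, leaving 20.

20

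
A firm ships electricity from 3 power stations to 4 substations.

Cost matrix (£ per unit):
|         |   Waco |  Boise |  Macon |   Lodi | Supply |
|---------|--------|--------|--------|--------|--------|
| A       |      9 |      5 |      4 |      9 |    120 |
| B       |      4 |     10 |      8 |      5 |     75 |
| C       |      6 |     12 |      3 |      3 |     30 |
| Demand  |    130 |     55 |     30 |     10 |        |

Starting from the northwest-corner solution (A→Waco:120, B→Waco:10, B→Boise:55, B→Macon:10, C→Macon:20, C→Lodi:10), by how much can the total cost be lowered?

680

Current plan cost = 120·9 + 10·4 + 55·10 + 10·8 + 20·3 + 10·3 = £1840.
Optimal plan:
  A→Waco: 35 × £9 = £315
  A→Boise: 55 × £5 = £275
  A→Macon: 30 × £4 = £120
  B→Waco: 75 × £4 = £300
  C→Waco: 20 × £6 = £120
  C→Lodi: 10 × £3 = £30
Optimal cost = £1160.
Saving = 1840 − 1160 = £680.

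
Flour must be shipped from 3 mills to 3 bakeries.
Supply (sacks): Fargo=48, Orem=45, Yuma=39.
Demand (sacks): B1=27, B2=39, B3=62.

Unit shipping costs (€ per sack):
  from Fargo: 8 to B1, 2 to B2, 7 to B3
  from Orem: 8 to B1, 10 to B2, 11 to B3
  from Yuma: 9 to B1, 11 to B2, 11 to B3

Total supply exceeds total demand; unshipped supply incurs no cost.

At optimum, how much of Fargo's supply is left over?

An optimal plan:
  Fargo–B2: 39 sacks
  Fargo–B3: 9 sacks
  Orem–B1: 27 sacks
  Orem–B3: 18 sacks
  Yuma–B3: 35 sacks
Total cost = €940.
Fargo ships 48 of its 48, leaving 0.

0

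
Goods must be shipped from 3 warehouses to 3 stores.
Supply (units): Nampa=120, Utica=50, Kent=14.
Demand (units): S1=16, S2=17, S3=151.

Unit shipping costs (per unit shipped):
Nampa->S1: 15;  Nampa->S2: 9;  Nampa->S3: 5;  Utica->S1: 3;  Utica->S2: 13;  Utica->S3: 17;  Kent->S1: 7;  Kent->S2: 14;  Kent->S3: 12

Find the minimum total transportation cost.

Optimal allocation:
  Nampa→S3: 120 × 5 = 600
  Utica→S1: 16 × 3 = 48
  Utica→S2: 17 × 13 = 221
  Utica→S3: 17 × 17 = 289
  Kent→S3: 14 × 12 = 168
Total = 600 + 48 + 221 + 289 + 168 = 1326.

1326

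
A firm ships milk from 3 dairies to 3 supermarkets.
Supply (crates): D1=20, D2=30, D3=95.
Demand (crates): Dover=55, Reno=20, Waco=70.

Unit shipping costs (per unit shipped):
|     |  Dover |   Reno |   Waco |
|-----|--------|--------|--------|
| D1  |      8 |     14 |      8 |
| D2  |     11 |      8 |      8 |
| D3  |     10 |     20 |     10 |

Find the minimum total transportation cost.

1350

A cheapest plan:
  D1->Waco: 20 × 8 = 160
  D2->Reno: 20 × 8 = 160
  D2->Waco: 10 × 8 = 80
  D3->Dover: 55 × 10 = 550
  D3->Waco: 40 × 10 = 400
Total = 160 + 160 + 80 + 550 + 400 = 1350.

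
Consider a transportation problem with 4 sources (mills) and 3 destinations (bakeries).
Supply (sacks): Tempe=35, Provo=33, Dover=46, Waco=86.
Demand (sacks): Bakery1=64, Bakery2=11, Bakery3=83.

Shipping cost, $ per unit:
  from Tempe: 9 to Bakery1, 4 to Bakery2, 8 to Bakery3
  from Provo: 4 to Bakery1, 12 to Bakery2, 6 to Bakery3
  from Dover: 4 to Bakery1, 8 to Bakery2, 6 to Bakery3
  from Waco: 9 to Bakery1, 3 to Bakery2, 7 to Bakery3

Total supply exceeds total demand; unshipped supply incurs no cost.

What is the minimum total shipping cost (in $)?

855

A cheapest plan:
  Provo to Bakery1: 33 sacks
  Dover to Bakery1: 31 sacks
  Dover to Bakery3: 15 sacks
  Waco to Bakery2: 11 sacks
  Waco to Bakery3: 68 sacks
Total cost = $855.
(Supply check: Tempe ships 0; Provo ships 33; Dover ships 46; Waco ships 79.)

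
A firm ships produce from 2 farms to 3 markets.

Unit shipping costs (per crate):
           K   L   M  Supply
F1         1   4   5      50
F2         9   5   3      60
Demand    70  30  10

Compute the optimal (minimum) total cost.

410

An optimal shipping plan:
  F1->K: 50 × 1 = 50
  F2->K: 20 × 9 = 180
  F2->L: 30 × 5 = 150
  F2->M: 10 × 3 = 30
Total = 50 + 180 + 150 + 30 = 410.
(Supply check: F1 ships 50; F2 ships 60.)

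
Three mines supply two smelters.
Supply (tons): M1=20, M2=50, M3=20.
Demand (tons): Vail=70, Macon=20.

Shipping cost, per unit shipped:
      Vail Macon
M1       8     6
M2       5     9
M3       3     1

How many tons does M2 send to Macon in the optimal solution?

Optimal shipments:
  M1 to Vail: 20 tons
  M2 to Vail: 50 tons
  M3 to Macon: 20 tons
Total cost = 430.
The route M2→Macon is not used.

0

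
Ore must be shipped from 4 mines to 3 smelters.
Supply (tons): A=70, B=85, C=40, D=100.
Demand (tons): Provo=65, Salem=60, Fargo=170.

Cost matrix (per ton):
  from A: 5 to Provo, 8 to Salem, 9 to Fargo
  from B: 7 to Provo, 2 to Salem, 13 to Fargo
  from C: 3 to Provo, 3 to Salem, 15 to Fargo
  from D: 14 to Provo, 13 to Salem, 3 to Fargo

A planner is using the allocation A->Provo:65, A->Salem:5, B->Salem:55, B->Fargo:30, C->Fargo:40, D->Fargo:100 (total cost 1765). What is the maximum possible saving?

420

Current plan cost = 65·5 + 5·8 + 55·2 + 30·13 + 40·15 + 100·3 = 1765.
Optimal plan:
  A to Fargo: 70 × 9 = 630
  B to Provo: 25 × 7 = 175
  B to Salem: 60 × 2 = 120
  C to Provo: 40 × 3 = 120
  D to Fargo: 100 × 3 = 300
Optimal cost = 1345.
Saving = 1765 − 1345 = 420.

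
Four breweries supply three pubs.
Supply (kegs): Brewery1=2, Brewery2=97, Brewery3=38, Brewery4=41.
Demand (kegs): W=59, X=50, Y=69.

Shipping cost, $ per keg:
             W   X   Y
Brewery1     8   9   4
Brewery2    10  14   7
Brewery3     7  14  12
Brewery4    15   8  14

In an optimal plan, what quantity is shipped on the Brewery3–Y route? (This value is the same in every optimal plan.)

The minimum-cost plan:
  Brewery1 to X: 2 × $9 = $18
  Brewery2 to W: 21 × $10 = $210
  Brewery2 to X: 7 × $14 = $98
  Brewery2 to Y: 69 × $7 = $483
  Brewery3 to W: 38 × $7 = $266
  Brewery4 to X: 41 × $8 = $328
Total cost = $1403.
The route Brewery3→Y is not used.

0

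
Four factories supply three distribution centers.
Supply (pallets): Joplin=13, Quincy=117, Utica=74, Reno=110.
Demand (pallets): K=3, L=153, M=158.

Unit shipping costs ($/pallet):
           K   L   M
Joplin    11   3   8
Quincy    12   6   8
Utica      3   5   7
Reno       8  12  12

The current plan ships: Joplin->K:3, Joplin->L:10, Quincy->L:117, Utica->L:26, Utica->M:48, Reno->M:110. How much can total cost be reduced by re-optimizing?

30

Current plan cost = 3·11 + 10·3 + 117·6 + 26·5 + 48·7 + 110·12 = $2551.
Optimal plan:
  Joplin–L: 13 pallets
  Quincy–L: 69 pallets
  Quincy–M: 48 pallets
  Utica–K: 3 pallets
  Utica–L: 71 pallets
  Reno–M: 110 pallets
Optimal cost = $2521.
Saving = 2551 − 2521 = $30.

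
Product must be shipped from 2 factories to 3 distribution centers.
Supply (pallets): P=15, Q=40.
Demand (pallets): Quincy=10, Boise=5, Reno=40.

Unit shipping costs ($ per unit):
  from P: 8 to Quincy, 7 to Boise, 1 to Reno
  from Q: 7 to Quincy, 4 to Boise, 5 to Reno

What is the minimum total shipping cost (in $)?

230

Optimal allocation:
  P->Reno: 15 × $1 = $15
  Q->Quincy: 10 × $7 = $70
  Q->Boise: 5 × $4 = $20
  Q->Reno: 25 × $5 = $125
Total = 15 + 70 + 20 + 125 = $230.
(Supply check: P ships 15; Q ships 40.)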